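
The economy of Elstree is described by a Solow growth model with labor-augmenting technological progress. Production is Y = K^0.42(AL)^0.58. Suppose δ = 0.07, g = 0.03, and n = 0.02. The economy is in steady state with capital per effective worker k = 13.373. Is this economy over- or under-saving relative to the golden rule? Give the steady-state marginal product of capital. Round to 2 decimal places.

over-saving; MPK ≈ 0.09

n + g + δ = 0.02 + 0.03 + 0.07 = 0.12.
MPK = 0.42·k^(0.42−1) = 0.42·13.373^(-0.58) ≈ 0.0933.
MPK < 0.12, so the economy is dynamically inefficient (over-saving).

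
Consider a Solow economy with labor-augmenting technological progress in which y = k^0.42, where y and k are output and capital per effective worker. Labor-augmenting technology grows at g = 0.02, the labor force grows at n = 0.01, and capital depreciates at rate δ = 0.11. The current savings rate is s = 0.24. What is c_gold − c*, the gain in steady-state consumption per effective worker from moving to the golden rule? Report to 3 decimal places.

Capital per effective worker breaks even when investment replaces (n + g + δ)·k; here n + g + δ = 0.14.
Current steady state (s = 0.24): k* = (0.24/0.14)^(1/0.58) ≈ 2.5327, y* = 2.5327^0.42 ≈ 1.4774, c* = (1−0.24)·1.4774 ≈ 1.1229.
Golden rule sets MPK = n+g+δ: 0.42·k^(0.42−1) = 0.14, so k_gold = (0.42/0.14)^(1/0.58) ≈ 6.6470.
y_gold = 6.6470^0.42 ≈ 2.2157, c_gold = y_gold − 0.14·k_gold ≈ 1.2851.
Gain: Δc = 1.2851 − 1.1229 ≈ 0.1622.

Δc ≈ 0.162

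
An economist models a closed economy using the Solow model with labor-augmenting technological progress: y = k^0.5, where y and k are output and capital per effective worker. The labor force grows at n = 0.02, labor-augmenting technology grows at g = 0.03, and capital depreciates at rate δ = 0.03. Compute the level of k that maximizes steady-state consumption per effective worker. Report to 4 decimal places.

n + g + δ = 0.02 + 0.03 + 0.03 = 0.08.
At the golden rule the marginal product of capital equals n+g+δ: 0.5·k^(0.5−1) = 0.08. Solving, k_gold = (0.5/0.08)^(1/0.5) ≈ 39.0625.

k_gold ≈ 39.0625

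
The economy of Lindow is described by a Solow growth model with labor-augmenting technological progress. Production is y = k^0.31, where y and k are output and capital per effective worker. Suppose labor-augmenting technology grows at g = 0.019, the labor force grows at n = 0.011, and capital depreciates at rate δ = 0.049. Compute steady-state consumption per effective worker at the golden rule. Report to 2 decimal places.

c_gold ≈ 1.28

Capital per effective worker breaks even when investment replaces (n + g + δ)·k; here n + g + δ = 0.079.
Setting f'(k) = n+g+δ gives 0.31·k^(0.31−1) = 0.079, hence k_gold = (0.31/0.079)^(1/0.69) ≈ 7.2525.
y_gold = 7.2525^0.31 ≈ 1.8482.
c_gold = y_gold − (n+g+δ)·k_gold = 1.8482 − 0.079·7.2525 ≈ 1.2753.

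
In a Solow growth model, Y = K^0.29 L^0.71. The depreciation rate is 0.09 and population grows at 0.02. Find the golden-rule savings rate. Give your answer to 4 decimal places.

Break-even investment rate: n + δ = 0.02 + 0.09 = 0.11.
At the golden rule MPK = n+δ, and in any Cobb-Douglas steady state s = (n+δ)·k/y = MPK·k/y = capital's share 0.29.

s_gold = 0.2900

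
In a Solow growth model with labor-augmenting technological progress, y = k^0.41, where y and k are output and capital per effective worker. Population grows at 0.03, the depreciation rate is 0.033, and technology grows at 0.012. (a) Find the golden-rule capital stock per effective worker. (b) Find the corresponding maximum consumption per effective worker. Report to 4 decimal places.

Capital per effective worker breaks even when investment replaces (n + g + δ)·k; here n + g + δ = 0.075.
At the golden rule the marginal product of capital equals n+g+δ: 0.41·k^(0.41−1) = 0.075. Solving, k_gold = (0.41/0.075)^(1/0.59) ≈ 17.7982.
y_gold = 17.7982^0.41 ≈ 3.2558; c_gold = y_gold − 0.075·k_gold ≈ 1.9209.

(a) k_gold ≈ 17.7982; (b) c_gold ≈ 1.9209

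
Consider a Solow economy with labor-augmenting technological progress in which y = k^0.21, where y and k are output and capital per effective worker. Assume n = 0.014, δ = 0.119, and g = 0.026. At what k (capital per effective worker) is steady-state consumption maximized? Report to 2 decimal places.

k_gold ≈ 1.42

Break-even investment rate: n + g + δ = 0.014 + 0.026 + 0.119 = 0.159.
Golden rule sets MPK = n+g+δ: 0.21·k^(0.21−1) = 0.159, so k_gold = (0.21/0.159)^(1/0.79) ≈ 1.4221.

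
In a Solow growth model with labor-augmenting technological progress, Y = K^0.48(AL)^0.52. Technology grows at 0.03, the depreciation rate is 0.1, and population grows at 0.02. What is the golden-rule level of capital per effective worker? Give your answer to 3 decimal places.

The effective depreciation rate is n + g + δ = 0.02 + 0.03 + 0.1 = 0.15.
At the golden rule the marginal product of capital equals n+g+δ: 0.48·k^(0.48−1) = 0.15. Solving, k_gold = (0.48/0.15)^(1/0.52) ≈ 9.3636.

k_gold ≈ 9.364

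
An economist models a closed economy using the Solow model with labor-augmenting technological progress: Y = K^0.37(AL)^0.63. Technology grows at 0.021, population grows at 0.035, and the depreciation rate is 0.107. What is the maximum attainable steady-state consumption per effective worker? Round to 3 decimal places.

c_gold ≈ 1.020

Capital per effective worker breaks even when investment replaces (n + g + δ)·k; here n + g + δ = 0.163.
Setting f'(k) = n+g+δ gives 0.37·k^(0.37−1) = 0.163, hence k_gold = (0.37/0.163)^(1/0.63) ≈ 3.6737.
y_gold = 3.6737^0.37 ≈ 1.6184.
c_gold = y_gold − (n+g+δ)·k_gold = 1.6184 − 0.163·3.6737 ≈ 1.0196.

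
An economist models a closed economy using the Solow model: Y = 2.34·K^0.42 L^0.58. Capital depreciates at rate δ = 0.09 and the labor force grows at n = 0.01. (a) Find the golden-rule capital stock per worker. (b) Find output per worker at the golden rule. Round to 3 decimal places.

(a) k_gold ≈ 51.422; (b) y_gold ≈ 12.243

The effective depreciation rate is n + δ = 0.01 + 0.09 = 0.1.
Setting f'(k) = n+δ gives 0.42·2.34·k^(0.42−1) = 0.1, hence k_gold = (0.42·2.34/0.1)^(1/0.58) ≈ 51.4217.
y_gold = 2.34·51.4217^0.42 ≈ 12.2433.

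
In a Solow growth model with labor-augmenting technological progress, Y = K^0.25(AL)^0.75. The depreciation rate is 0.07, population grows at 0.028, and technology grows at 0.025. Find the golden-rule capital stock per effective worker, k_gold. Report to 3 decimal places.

k_gold ≈ 2.575

The effective depreciation rate is n + g + δ = 0.028 + 0.025 + 0.07 = 0.123.
At the golden rule the marginal product of capital equals n+g+δ: 0.25·k^(0.25−1) = 0.123. Solving, k_gold = (0.25/0.123)^(1/0.75) ≈ 2.5746.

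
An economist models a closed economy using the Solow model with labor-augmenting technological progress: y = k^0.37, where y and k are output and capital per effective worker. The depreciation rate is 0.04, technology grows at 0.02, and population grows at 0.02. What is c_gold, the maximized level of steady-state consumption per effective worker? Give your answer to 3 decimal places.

c_gold ≈ 1.549

n + g + δ = 0.02 + 0.02 + 0.04 = 0.08.
At the golden rule the marginal product of capital equals n+g+δ: 0.37·k^(0.37−1) = 0.08. Solving, k_gold = (0.37/0.08)^(1/0.63) ≈ 11.3693.
y_gold = 11.3693^0.37 ≈ 2.4582.
c_gold = y_gold − (n+g+δ)·k_gold = 2.4582 − 0.08·11.3693 ≈ 1.5487.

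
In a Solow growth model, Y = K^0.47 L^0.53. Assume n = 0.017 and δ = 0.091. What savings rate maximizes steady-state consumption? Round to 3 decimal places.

Capital per worker breaks even when investment replaces (n + δ)·k; here n + δ = 0.108.
At the golden rule MPK = n+δ, and in any Cobb-Douglas steady state s = (n+δ)·k/y = MPK·k/y = capital's share 0.47.

s_gold = 0.470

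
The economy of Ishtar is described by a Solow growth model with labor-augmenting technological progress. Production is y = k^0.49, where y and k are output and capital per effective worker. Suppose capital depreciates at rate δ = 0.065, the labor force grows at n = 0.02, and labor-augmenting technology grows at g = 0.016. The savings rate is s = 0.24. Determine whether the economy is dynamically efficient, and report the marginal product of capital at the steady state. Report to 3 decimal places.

Break-even investment rate: n + g + δ = 0.02 + 0.016 + 0.065 = 0.101.
Steady-state k*: s·k^0.49 = 0.101·k gives k* = (0.24/0.101)^(1/0.51) ≈ 5.4581.
MPK = 0.49·5.4581^(-0.51) ≈ 0.2062.
MPK > n+g+δ = 0.101, so the economy is dynamically efficient (under-saving).

dynamically efficient; MPK ≈ 0.206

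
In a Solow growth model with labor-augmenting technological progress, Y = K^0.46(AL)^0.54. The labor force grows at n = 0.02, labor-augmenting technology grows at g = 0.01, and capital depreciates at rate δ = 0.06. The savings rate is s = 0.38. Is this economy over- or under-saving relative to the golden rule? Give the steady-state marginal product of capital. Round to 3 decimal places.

under-saving; MPK ≈ 0.109

The effective depreciation rate is n + g + δ = 0.02 + 0.01 + 0.06 = 0.09.
Steady-state k*: s·k^0.46 = 0.09·k gives k* = (0.38/0.09)^(1/0.54) ≈ 14.4016.
MPK = 0.46·14.4016^(-0.54) ≈ 0.1089.
MPK > n+g+δ = 0.09, so the economy is dynamically efficient (under-saving).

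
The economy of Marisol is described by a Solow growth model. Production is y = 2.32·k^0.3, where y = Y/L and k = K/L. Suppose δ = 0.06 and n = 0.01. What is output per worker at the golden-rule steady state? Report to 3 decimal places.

y_gold ≈ 6.209

Capital per worker breaks even when investment replaces (n + δ)·k; here n + δ = 0.07.
Maximizing c = f(k) − (n+δ)·k gives f'(k) = n+δ, i.e. 0.3·2.32·k^(0.3−1) = 0.07, so k_gold = (0.3·2.32/0.07)^(1/0.7) ≈ 26.6082.
Output: y_gold = 2.32·k_gold^0.3 = 2.32·26.6082^0.3 ≈ 6.2086.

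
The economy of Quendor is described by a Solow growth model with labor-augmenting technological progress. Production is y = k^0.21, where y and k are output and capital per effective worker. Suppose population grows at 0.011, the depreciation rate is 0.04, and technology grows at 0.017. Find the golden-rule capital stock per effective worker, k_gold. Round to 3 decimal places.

k_gold ≈ 4.168

Break-even investment rate: n + g + δ = 0.011 + 0.017 + 0.04 = 0.068.
Setting f'(k) = n+g+δ gives 0.21·k^(0.21−1) = 0.068, hence k_gold = (0.21/0.068)^(1/0.79) ≈ 4.1676.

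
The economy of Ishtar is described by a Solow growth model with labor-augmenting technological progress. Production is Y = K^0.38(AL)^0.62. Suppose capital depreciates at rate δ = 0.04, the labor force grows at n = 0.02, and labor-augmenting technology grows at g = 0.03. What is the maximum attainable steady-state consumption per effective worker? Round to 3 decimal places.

c_gold ≈ 1.499

n + g + δ = 0.02 + 0.03 + 0.04 = 0.09.
Setting f'(k) = n+g+δ gives 0.38·k^(0.38−1) = 0.09, hence k_gold = (0.38/0.09)^(1/0.62) ≈ 10.2079.
y_gold = 10.2079^0.38 ≈ 2.4177.
c_gold = y_gold − (n+g+δ)·k_gold = 2.4177 − 0.09·10.2079 ≈ 1.4990.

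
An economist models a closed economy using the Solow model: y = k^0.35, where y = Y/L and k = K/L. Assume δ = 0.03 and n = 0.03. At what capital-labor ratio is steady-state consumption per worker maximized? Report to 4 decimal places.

k_gold ≈ 15.0776

Break-even investment rate: n + δ = 0.03 + 0.03 = 0.06.
Maximizing c = f(k) − (n+δ)·k gives f'(k) = n+δ, i.e. 0.35·k^(0.35−1) = 0.06, so k_gold = (0.35/0.06)^(1/0.65) ≈ 15.0776.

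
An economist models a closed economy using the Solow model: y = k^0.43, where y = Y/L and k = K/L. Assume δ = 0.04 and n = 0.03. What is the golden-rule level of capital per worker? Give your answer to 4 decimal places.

Break-even investment rate: n + δ = 0.03 + 0.04 = 0.07.
Setting f'(k) = n+δ gives 0.43·k^(0.43−1) = 0.07, hence k_gold = (0.43/0.07)^(1/0.57) ≈ 24.1605.

k_gold ≈ 24.1605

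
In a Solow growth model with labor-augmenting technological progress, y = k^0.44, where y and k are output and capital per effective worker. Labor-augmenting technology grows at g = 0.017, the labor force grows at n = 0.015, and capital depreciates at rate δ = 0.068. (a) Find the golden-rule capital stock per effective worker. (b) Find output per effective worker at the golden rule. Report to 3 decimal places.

(a) k_gold ≈ 14.094; (b) y_gold ≈ 3.203

The effective depreciation rate is n + g + δ = 0.015 + 0.017 + 0.068 = 0.1.
Maximizing c = f(k) − (n+g+δ)·k gives f'(k) = n+g+δ, i.e. 0.44·k^(0.44−1) = 0.1, so k_gold = (0.44/0.1)^(1/0.56) ≈ 14.0936.
y_gold = 14.0936^0.44 ≈ 3.2031.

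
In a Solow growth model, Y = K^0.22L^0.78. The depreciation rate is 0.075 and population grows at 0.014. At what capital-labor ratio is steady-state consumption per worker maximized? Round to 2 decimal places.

The effective depreciation rate is n + δ = 0.014 + 0.075 = 0.089.
Golden rule sets MPK = n+δ: 0.22·k^(0.22−1) = 0.089, so k_gold = (0.22/0.089)^(1/0.78) ≈ 3.1907.

k_gold ≈ 3.19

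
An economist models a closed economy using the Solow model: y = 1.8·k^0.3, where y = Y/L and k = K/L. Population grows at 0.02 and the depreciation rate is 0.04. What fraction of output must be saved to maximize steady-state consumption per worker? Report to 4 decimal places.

s_gold = 0.3000

Break-even investment rate: n + δ = 0.02 + 0.04 = 0.06.
At the golden rule MPK = n+δ, and in any Cobb-Douglas steady state s = (n+δ)·k/y = MPK·k/y = capital's share 0.3.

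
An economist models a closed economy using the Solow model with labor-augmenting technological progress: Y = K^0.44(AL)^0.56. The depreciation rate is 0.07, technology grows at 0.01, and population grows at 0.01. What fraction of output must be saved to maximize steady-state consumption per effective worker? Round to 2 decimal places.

Break-even investment rate: n + g + δ = 0.01 + 0.01 + 0.07 = 0.09.
At the golden rule MPK = n+g+δ, and in any Cobb-Douglas steady state s = (n+g+δ)·k/y = MPK·k/y = capital's share 0.44.

s_gold = 0.44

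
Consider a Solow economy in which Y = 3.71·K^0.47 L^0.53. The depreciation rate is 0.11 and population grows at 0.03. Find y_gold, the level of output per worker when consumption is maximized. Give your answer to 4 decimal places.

y_gold ≈ 34.7309

Break-even investment rate: n + δ = 0.03 + 0.11 = 0.14.
Maximizing c = f(k) − (n+δ)·k gives f'(k) = n+δ, i.e. 0.47·3.71·k^(0.47−1) = 0.14, so k_gold = (0.47·3.71/0.14)^(1/0.53) ≈ 116.5967.
Output: y_gold = 3.71·k_gold^0.47 = 3.71·116.5967^0.47 ≈ 34.7309.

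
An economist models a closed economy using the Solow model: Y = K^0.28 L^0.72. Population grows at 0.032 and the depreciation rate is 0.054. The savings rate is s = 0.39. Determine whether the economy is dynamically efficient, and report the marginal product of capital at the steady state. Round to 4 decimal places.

dynamically inefficient; MPK ≈ 0.0617

n + δ = 0.032 + 0.054 = 0.086.
Steady-state k*: s·k^0.28 = 0.086·k gives k* = (0.39/0.086)^(1/0.72) ≈ 8.1639.
MPK = 0.28·8.1639^(-0.72) ≈ 0.0617.
MPK < n+δ = 0.086, so the economy is dynamically inefficient (over-saving).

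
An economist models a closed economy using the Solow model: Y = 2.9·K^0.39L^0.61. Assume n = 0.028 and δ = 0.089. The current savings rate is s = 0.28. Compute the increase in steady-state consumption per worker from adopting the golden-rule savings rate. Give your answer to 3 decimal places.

Δc ≈ 0.340

n + δ = 0.028 + 0.089 = 0.117.
Current steady state (s = 0.28): k* = (0.28·2.9/0.117)^(1/0.61) ≈ 23.9494, y* = 2.9·23.9494^0.39 ≈ 10.0074, c* = (1−0.28)·10.0074 ≈ 7.2054.
Setting f'(k) = n+δ gives 0.39·2.9·k^(0.39−1) = 0.117, hence k_gold = (0.39·2.9/0.117)^(1/0.61) ≈ 41.2295.
y_gold = 2.9·41.2295^0.39 ≈ 12.3688, c_gold = y_gold − 0.117·k_gold ≈ 7.5450.
Gain: Δc = 7.5450 − 7.2054 ≈ 0.3396.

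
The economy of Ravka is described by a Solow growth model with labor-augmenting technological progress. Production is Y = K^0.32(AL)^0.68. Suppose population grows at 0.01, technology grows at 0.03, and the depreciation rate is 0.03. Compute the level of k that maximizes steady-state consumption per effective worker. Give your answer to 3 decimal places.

Break-even investment rate: n + g + δ = 0.01 + 0.03 + 0.03 = 0.07.
Golden rule sets MPK = n+g+δ: 0.32·k^(0.32−1) = 0.07, so k_gold = (0.32/0.07)^(1/0.68) ≈ 9.3468.

k_gold ≈ 9.347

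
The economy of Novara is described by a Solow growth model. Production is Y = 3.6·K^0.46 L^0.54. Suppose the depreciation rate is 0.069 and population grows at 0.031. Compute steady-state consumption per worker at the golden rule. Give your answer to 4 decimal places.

The effective depreciation rate is n + δ = 0.031 + 0.069 = 0.1.
Maximizing c = f(k) − (n+δ)·k gives f'(k) = n+δ, i.e. 0.46·3.6·k^(0.46−1) = 0.1, so k_gold = (0.46·3.6/0.1)^(1/0.54) ≈ 180.9336.
y_gold = 3.6·180.9336^0.46 ≈ 39.3334.
c_gold = y_gold − (n+δ)·k_gold = 39.3334 − 0.1·180.9336 ≈ 21.2400.

c_gold ≈ 21.2400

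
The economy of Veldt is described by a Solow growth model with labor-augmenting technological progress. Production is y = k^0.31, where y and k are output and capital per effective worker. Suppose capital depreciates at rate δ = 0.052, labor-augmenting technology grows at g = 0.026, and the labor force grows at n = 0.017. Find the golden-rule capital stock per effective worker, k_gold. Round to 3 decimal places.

The effective depreciation rate is n + g + δ = 0.017 + 0.026 + 0.052 = 0.095.
At the golden rule the marginal product of capital equals n+g+δ: 0.31·k^(0.31−1) = 0.095. Solving, k_gold = (0.31/0.095)^(1/0.69) ≈ 5.5514.

k_gold ≈ 5.551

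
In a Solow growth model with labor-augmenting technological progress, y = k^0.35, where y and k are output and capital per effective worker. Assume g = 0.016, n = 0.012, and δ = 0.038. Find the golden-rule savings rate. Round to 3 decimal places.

s_gold = 0.350

n + g + δ = 0.012 + 0.016 + 0.038 = 0.066.
At the golden rule MPK = n+g+δ, and in any Cobb-Douglas steady state s = (n+g+δ)·k/y = MPK·k/y = capital's share 0.35.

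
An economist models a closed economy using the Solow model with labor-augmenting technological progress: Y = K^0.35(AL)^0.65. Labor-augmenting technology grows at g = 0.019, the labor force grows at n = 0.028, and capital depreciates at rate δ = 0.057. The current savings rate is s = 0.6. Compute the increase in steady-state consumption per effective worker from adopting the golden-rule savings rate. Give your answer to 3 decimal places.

Break-even investment rate: n + g + δ = 0.028 + 0.019 + 0.057 = 0.104.
Current steady state (s = 0.6): k* = (0.6/0.104)^(1/0.65) ≈ 14.8235, y* = 14.8235^0.35 ≈ 2.5694, c* = (1−0.6)·2.5694 ≈ 1.0278.
Setting f'(k) = n+g+δ gives 0.35·k^(0.35−1) = 0.104, hence k_gold = (0.35/0.104)^(1/0.65) ≈ 6.4688.
y_gold = 6.4688^0.35 ≈ 1.9222, c_gold = y_gold − 0.104·k_gold ≈ 1.2494.
Gain: Δc = 1.2494 − 1.0278 ≈ 0.2216.

Δc ≈ 0.222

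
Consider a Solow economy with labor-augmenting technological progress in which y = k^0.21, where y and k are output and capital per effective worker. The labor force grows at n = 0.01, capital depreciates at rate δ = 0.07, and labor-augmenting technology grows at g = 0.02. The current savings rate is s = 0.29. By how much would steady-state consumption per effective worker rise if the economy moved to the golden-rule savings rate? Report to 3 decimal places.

Δc ≈ 0.020

Capital per effective worker breaks even when investment replaces (n + g + δ)·k; here n + g + δ = 0.1.
Current steady state (s = 0.29): k* = (0.29/0.1)^(1/0.79) ≈ 3.8487, y* = 3.8487^0.21 ≈ 1.3271, c* = (1−0.29)·1.3271 ≈ 0.9423.
Setting f'(k) = n+g+δ gives 0.21·k^(0.21−1) = 0.1, hence k_gold = (0.21/0.1)^(1/0.79) ≈ 2.5578.
y_gold = 2.5578^0.21 ≈ 1.2180, c_gold = y_gold − 0.1·k_gold ≈ 0.9622.
Gain: Δc = 0.9622 − 0.9423 ≈ 0.0200.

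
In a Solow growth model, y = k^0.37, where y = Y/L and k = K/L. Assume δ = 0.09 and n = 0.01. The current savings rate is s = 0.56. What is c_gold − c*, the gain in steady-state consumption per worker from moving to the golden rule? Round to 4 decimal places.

Δc ≈ 0.1482

n + δ = 0.01 + 0.09 = 0.1.
Current steady state (s = 0.56): k* = (0.56/0.1)^(1/0.63) ≈ 15.4028, y* = 15.4028^0.37 ≈ 2.7505, c* = (1−0.56)·2.7505 ≈ 1.2102.
At the golden rule the marginal product of capital equals n+δ: 0.37·k^(0.37−1) = 0.1. Solving, k_gold = (0.37/0.1)^(1/0.63) ≈ 7.9782.
y_gold = 7.9782^0.37 ≈ 2.1563, c_gold = y_gold − 0.1·k_gold ≈ 1.3585.
Gain: Δc = 1.3585 − 1.2102 ≈ 0.1482.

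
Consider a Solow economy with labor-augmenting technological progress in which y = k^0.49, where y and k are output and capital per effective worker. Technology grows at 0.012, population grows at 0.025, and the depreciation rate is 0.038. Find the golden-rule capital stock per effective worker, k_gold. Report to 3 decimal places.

The effective depreciation rate is n + g + δ = 0.025 + 0.012 + 0.038 = 0.075.
At the golden rule the marginal product of capital equals n+g+δ: 0.49·k^(0.49−1) = 0.075. Solving, k_gold = (0.49/0.075)^(1/0.51) ≈ 39.6555.

k_gold ≈ 39.656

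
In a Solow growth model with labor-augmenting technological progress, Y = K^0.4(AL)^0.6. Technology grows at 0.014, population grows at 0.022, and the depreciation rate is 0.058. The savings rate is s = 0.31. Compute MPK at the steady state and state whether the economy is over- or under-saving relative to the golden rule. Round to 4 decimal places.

Capital per effective worker breaks even when investment replaces (n + g + δ)·k; here n + g + δ = 0.094.
Steady-state k*: s·k^0.4 = 0.094·k gives k* = (0.31/0.094)^(1/0.6) ≈ 7.3067.
MPK = 0.4·7.3067^(-0.6) ≈ 0.1213.
MPK > n+g+δ = 0.094, so the economy is dynamically efficient (under-saving).

under-saving; MPK ≈ 0.1213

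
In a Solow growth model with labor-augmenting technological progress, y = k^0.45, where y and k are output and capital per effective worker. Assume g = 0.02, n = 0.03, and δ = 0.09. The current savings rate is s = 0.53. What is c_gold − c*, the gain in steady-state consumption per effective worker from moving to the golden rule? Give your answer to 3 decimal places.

Capital per effective worker breaks even when investment replaces (n + g + δ)·k; here n + g + δ = 0.14.
Current steady state (s = 0.53): k* = (0.53/0.14)^(1/0.55) ≈ 11.2507, y* = 11.2507^0.45 ≈ 2.9719, c* = (1−0.53)·2.9719 ≈ 1.3968.
Setting f'(k) = n+g+δ gives 0.45·k^(0.45−1) = 0.14, hence k_gold = (0.45/0.14)^(1/0.55) ≈ 8.3555.
y_gold = 8.3555^0.45 ≈ 2.5995, c_gold = y_gold − 0.14·k_gold ≈ 1.4297.
Gain: Δc = 1.4297 − 1.3968 ≈ 0.0329.

Δc ≈ 0.033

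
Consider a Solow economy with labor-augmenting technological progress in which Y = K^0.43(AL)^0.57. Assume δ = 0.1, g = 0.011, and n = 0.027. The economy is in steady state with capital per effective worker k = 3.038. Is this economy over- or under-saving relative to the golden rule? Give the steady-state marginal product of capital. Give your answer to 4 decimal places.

Break-even investment rate: n + g + δ = 0.027 + 0.011 + 0.1 = 0.138.
MPK = 0.43·k^(0.43−1) = 0.43·3.038^(-0.57) ≈ 0.2282.
MPK > 0.138, so the economy is dynamically efficient (under-saving).

under-saving; MPK ≈ 0.2282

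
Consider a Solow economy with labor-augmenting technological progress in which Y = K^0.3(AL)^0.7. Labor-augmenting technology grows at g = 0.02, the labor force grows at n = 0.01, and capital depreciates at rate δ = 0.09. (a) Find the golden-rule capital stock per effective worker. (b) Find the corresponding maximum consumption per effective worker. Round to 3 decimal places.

Break-even investment rate: n + g + δ = 0.01 + 0.02 + 0.09 = 0.12.
Setting f'(k) = n+g+δ gives 0.3·k^(0.3−1) = 0.12, hence k_gold = (0.3/0.12)^(1/0.7) ≈ 3.7024.
y_gold = 3.7024^0.3 ≈ 1.4810; c_gold = y_gold − 0.12·k_gold ≈ 1.0367.

(a) k_gold ≈ 3.702; (b) c_gold ≈ 1.037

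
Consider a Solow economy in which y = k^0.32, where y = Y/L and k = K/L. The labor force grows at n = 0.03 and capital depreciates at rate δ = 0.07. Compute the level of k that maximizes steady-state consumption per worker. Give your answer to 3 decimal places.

Break-even investment rate: n + δ = 0.03 + 0.07 = 0.1.
Golden rule sets MPK = n+δ: 0.32·k^(0.32−1) = 0.1, so k_gold = (0.32/0.1)^(1/0.68) ≈ 5.5318.

k_gold ≈ 5.532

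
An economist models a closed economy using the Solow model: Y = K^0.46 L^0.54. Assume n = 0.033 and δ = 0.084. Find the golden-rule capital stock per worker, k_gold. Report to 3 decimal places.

The effective depreciation rate is n + δ = 0.033 + 0.084 = 0.117.
Golden rule sets MPK = n+δ: 0.46·k^(0.46−1) = 0.117, so k_gold = (0.46/0.117)^(1/0.54) ≈ 12.6200.

k_gold ≈ 12.620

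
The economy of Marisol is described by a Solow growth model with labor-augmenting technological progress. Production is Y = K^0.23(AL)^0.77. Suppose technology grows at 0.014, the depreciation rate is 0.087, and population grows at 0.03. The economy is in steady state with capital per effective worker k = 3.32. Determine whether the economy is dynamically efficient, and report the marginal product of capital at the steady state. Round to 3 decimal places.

dynamically inefficient; MPK ≈ 0.091

The effective depreciation rate is n + g + δ = 0.03 + 0.014 + 0.087 = 0.131.
MPK = 0.23·k^(0.23−1) = 0.23·3.32^(-0.77) ≈ 0.0913.
MPK < 0.131, so the economy is dynamically inefficient (over-saving).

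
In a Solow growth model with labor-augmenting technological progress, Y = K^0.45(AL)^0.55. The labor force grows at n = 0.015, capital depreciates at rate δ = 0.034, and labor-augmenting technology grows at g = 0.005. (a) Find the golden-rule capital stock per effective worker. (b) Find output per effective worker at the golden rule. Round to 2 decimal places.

(a) k_gold ≈ 47.23; (b) y_gold ≈ 5.67

The effective depreciation rate is n + g + δ = 0.015 + 0.005 + 0.034 = 0.054.
Maximizing c = f(k) − (n+g+δ)·k gives f'(k) = n+g+δ, i.e. 0.45·k^(0.45−1) = 0.054, so k_gold = (0.45/0.054)^(1/0.55) ≈ 47.2298.
y_gold = 47.2298^0.45 ≈ 5.6676.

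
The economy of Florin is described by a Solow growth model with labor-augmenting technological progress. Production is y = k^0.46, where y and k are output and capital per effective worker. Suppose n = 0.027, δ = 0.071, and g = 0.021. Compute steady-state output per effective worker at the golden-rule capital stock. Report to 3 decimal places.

The effective depreciation rate is n + g + δ = 0.027 + 0.021 + 0.071 = 0.119.
Golden rule sets MPK = n+g+δ: 0.46·k^(0.46−1) = 0.119, so k_gold = (0.46/0.119)^(1/0.54) ≈ 12.2300.
Output: y_gold = k_gold^0.46 = 12.2300^0.46 ≈ 3.1639.

y_gold ≈ 3.164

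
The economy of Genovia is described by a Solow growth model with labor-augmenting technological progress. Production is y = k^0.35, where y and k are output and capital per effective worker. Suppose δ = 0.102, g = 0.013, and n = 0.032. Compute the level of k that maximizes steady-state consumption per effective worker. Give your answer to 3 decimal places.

n + g + δ = 0.032 + 0.013 + 0.102 = 0.147.
Setting f'(k) = n+g+δ gives 0.35·k^(0.35−1) = 0.147, hence k_gold = (0.35/0.147)^(1/0.65) ≈ 3.7985.

k_gold ≈ 3.799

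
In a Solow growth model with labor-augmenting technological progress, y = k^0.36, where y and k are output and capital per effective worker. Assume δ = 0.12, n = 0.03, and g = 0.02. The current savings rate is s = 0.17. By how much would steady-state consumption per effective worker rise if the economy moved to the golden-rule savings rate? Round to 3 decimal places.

Δc ≈ 0.146

Capital per effective worker breaks even when investment replaces (n + g + δ)·k; here n + g + δ = 0.17.
Current steady state (s = 0.17): k* = (0.17/0.17)^(1/0.64) ≈ 1.0000, y* = 1.0000^0.36 ≈ 1.0000, c* = (1−0.17)·1.0000 ≈ 0.8300.
Setting f'(k) = n+g+δ gives 0.36·k^(0.36−1) = 0.17, hence k_gold = (0.36/0.17)^(1/0.64) ≈ 3.2296.
y_gold = 3.2296^0.36 ≈ 1.5251, c_gold = y_gold − 0.17·k_gold ≈ 0.9761.
Gain: Δc = 0.9761 − 0.8300 ≈ 0.1461.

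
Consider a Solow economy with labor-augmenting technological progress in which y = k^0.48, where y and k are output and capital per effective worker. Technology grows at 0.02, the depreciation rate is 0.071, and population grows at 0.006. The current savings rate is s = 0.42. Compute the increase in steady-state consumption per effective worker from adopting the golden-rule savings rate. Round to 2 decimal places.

Δc ≈ 0.03

Break-even investment rate: n + g + δ = 0.006 + 0.02 + 0.071 = 0.097.
Current steady state (s = 0.42): k* = (0.42/0.097)^(1/0.52) ≈ 16.7492, y* = 16.7492^0.48 ≈ 3.8683, c* = (1−0.42)·3.8683 ≈ 2.2436.
Maximizing c = f(k) − (n+g+δ)·k gives f'(k) = n+g+δ, i.e. 0.48·k^(0.48−1) = 0.097, so k_gold = (0.48/0.097)^(1/0.52) ≈ 21.6530.
y_gold = 21.6530^0.48 ≈ 4.3757, c_gold = y_gold − 0.097·k_gold ≈ 2.2754.
Gain: Δc = 2.2754 − 2.2436 ≈ 0.0318.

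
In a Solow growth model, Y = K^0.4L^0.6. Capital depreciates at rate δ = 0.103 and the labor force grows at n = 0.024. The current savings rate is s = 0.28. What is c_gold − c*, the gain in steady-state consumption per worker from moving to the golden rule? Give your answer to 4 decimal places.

Δc ≈ 0.0696

n + δ = 0.024 + 0.103 = 0.127.
Current steady state (s = 0.28): k* = (0.28/0.127)^(1/0.6) ≈ 3.7347, y* = 3.7347^0.4 ≈ 1.6940, c* = (1−0.28)·1.6940 ≈ 1.2197.
At the golden rule the marginal product of capital equals n+δ: 0.4·k^(0.4−1) = 0.127. Solving, k_gold = (0.4/0.127)^(1/0.6) ≈ 6.7675.
y_gold = 6.7675^0.4 ≈ 2.1487, c_gold = y_gold − 0.127·k_gold ≈ 1.2892.
Gain: Δc = 1.2892 − 1.2197 ≈ 0.0696.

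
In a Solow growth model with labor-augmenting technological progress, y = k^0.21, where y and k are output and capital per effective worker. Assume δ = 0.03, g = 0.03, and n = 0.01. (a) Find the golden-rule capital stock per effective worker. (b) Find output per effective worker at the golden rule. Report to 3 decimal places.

(a) k_gold ≈ 4.017; (b) y_gold ≈ 1.339

n + g + δ = 0.01 + 0.03 + 0.03 = 0.07.
Setting f'(k) = n+g+δ gives 0.21·k^(0.21−1) = 0.07, hence k_gold = (0.21/0.07)^(1/0.79) ≈ 4.0175.
y_gold = 4.0175^0.21 ≈ 1.3392.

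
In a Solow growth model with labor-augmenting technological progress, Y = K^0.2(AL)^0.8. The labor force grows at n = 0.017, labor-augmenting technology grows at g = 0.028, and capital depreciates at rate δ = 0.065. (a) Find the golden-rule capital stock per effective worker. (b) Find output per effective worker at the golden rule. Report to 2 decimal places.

n + g + δ = 0.017 + 0.028 + 0.065 = 0.11.
Maximizing c = f(k) − (n+g+δ)·k gives f'(k) = n+g+δ, i.e. 0.2·k^(0.2−1) = 0.11, so k_gold = (0.2/0.11)^(1/0.8) ≈ 2.1113.
y_gold = 2.1113^0.2 ≈ 1.1612.

(a) k_gold ≈ 2.11; (b) y_gold ≈ 1.16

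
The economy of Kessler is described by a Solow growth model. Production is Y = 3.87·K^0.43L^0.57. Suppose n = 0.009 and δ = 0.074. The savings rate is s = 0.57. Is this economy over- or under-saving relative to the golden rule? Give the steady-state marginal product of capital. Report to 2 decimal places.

n + δ = 0.009 + 0.074 = 0.083.
Steady-state k*: s·A·k^0.43 = 0.083·k gives k* = (0.57·3.87/0.083)^(1/0.57) ≈ 315.5995.
MPK = 0.43·3.87·315.5995^(-0.57) ≈ 0.0626.
MPK < n+δ = 0.083, so the economy is dynamically inefficient (over-saving).

over-saving; MPK ≈ 0.06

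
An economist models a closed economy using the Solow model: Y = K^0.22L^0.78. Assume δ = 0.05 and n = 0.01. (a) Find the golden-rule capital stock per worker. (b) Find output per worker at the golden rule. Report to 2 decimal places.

(a) k_gold ≈ 5.29; (b) y_gold ≈ 1.44

Capital per worker breaks even when investment replaces (n + δ)·k; here n + δ = 0.06.
Setting f'(k) = n+δ gives 0.22·k^(0.22−1) = 0.06, hence k_gold = (0.22/0.06)^(1/0.78) ≈ 5.2896.
y_gold = 5.2896^0.22 ≈ 1.4426.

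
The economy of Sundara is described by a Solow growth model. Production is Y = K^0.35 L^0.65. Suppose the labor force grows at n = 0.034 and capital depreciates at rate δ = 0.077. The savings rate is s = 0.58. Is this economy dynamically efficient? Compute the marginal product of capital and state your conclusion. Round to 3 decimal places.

dynamically inefficient; MPK ≈ 0.067

Capital per worker breaks even when investment replaces (n + δ)·k; here n + δ = 0.111.
Steady-state k*: s·k^0.35 = 0.111·k gives k* = (0.58/0.111)^(1/0.65) ≈ 12.7285.
MPK = 0.35·12.7285^(-0.65) ≈ 0.0670.
MPK < n+δ = 0.111, so the economy is dynamically inefficient (over-saving).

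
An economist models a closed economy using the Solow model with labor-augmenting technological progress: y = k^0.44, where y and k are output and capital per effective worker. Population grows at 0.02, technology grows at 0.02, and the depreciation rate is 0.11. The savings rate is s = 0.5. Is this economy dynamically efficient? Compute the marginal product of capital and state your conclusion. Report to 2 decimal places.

dynamically inefficient; MPK ≈ 0.13

Break-even investment rate: n + g + δ = 0.02 + 0.02 + 0.11 = 0.15.
Steady-state k*: s·k^0.44 = 0.15·k gives k* = (0.5/0.15)^(1/0.56) ≈ 8.5844.
MPK = 0.44·8.5844^(-0.56) ≈ 0.1320.
MPK < n+g+δ = 0.15, so the economy is dynamically inefficient (over-saving).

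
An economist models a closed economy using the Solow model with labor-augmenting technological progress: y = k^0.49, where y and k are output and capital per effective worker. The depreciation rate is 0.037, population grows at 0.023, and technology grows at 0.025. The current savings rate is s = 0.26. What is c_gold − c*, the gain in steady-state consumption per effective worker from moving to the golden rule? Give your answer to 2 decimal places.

Δc ≈ 0.58

Capital per effective worker breaks even when investment replaces (n + g + δ)·k; here n + g + δ = 0.085.
Current steady state (s = 0.26): k* = (0.26/0.085)^(1/0.51) ≈ 8.9550, y* = 8.9550^0.49 ≈ 2.9276, c* = (1−0.26)·2.9276 ≈ 2.1664.
Maximizing c = f(k) − (n+g+δ)·k gives f'(k) = n+g+δ, i.e. 0.49·k^(0.49−1) = 0.085, so k_gold = (0.49/0.085)^(1/0.51) ≈ 31.0256.
y_gold = 31.0256^0.49 ≈ 5.3820, c_gold = y_gold − 0.085·k_gold ≈ 2.7448.
Gain: Δc = 2.7448 − 2.1664 ≈ 0.5784.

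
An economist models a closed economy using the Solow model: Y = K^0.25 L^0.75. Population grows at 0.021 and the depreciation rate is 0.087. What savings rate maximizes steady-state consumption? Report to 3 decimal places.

The effective depreciation rate is n + δ = 0.021 + 0.087 = 0.108.
At the golden rule MPK = n+δ, and in any Cobb-Douglas steady state s = (n+δ)·k/y = MPK·k/y = capital's share 0.25.

s_gold = 0.250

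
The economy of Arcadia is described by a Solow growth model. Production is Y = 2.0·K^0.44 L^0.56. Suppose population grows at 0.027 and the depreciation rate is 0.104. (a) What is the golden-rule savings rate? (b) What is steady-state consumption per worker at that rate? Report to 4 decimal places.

(a) s_gold = 0.4400; (b) c_gold ≈ 5.0023

Capital per worker breaks even when investment replaces (n + δ)·k; here n + δ = 0.131.
For Cobb-Douglas, s_gold equals capital's share: s_gold = 0.44.
Maximizing c = f(k) − (n+δ)·k gives f'(k) = n+δ, i.e. 0.44·2.0·k^(0.44−1) = 0.131, so k_gold = (0.44·2.0/0.131)^(1/0.56) ≈ 30.0029.
y_gold = 2.0·30.0029^0.44 ≈ 8.9327; c_gold = (1−0.44)·y_gold ≈ 5.0023.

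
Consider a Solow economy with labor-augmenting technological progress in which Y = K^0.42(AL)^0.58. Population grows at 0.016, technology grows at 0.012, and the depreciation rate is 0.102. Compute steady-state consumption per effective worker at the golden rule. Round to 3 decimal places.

c_gold ≈ 1.356

Capital per effective worker breaks even when investment replaces (n + g + δ)·k; here n + g + δ = 0.13.
Setting f'(k) = n+g+δ gives 0.42·k^(0.42−1) = 0.13, hence k_gold = (0.42/0.13)^(1/0.58) ≈ 7.5529.
y_gold = 7.5529^0.42 ≈ 2.3378.
c_gold = y_gold − (n+g+δ)·k_gold = 2.3378 − 0.13·7.5529 ≈ 1.3559.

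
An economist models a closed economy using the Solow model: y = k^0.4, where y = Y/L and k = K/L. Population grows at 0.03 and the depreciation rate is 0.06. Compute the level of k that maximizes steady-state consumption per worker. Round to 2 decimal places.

n + δ = 0.03 + 0.06 = 0.09.
At the golden rule the marginal product of capital equals n+δ: 0.4·k^(0.4−1) = 0.09. Solving, k_gold = (0.4/0.09)^(1/0.6) ≈ 12.0142.

k_gold ≈ 12.01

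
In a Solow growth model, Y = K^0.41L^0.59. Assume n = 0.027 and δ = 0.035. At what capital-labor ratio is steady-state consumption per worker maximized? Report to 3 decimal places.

Break-even investment rate: n + δ = 0.027 + 0.035 = 0.062.
Maximizing c = f(k) − (n+δ)·k gives f'(k) = n+δ, i.e. 0.41·k^(0.41−1) = 0.062, so k_gold = (0.41/0.062)^(1/0.59) ≈ 24.5751.

k_gold ≈ 24.575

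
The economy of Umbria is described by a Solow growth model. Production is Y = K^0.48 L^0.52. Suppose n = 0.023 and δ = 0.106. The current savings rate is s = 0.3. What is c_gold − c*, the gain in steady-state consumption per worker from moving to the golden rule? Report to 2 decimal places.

Δc ≈ 0.22

The effective depreciation rate is n + δ = 0.023 + 0.106 = 0.129.
Current steady state (s = 0.3): k* = (0.3/0.129)^(1/0.52) ≈ 5.0684, y* = 5.0684^0.48 ≈ 2.1794, c* = (1−0.3)·2.1794 ≈ 1.5256.
Golden rule sets MPK = n+δ: 0.48·k^(0.48−1) = 0.129, so k_gold = (0.48/0.129)^(1/0.52) ≈ 12.5143.
y_gold = 12.5143^0.48 ≈ 3.3632, c_gold = y_gold − 0.129·k_gold ≈ 1.7489.
Gain: Δc = 1.7489 − 1.5256 ≈ 0.2233.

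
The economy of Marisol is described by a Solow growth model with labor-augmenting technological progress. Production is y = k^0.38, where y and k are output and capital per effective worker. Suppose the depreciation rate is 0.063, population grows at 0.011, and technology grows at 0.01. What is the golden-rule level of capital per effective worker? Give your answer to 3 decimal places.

k_gold ≈ 11.409

n + g + δ = 0.011 + 0.01 + 0.063 = 0.084.
At the golden rule the marginal product of capital equals n+g+δ: 0.38·k^(0.38−1) = 0.084. Solving, k_gold = (0.38/0.084)^(1/0.62) ≈ 11.4095.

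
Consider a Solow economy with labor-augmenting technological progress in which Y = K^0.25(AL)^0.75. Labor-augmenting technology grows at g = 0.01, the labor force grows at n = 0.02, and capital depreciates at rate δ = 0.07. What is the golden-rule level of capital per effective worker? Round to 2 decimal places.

Capital per effective worker breaks even when investment replaces (n + g + δ)·k; here n + g + δ = 0.1.
Golden rule sets MPK = n+g+δ: 0.25·k^(0.25−1) = 0.1, so k_gold = (0.25/0.1)^(1/0.75) ≈ 3.3930.

k_gold ≈ 3.39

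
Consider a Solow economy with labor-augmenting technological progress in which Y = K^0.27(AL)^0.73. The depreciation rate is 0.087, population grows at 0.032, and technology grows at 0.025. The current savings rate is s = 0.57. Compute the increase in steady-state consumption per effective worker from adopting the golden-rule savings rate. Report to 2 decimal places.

n + g + δ = 0.032 + 0.025 + 0.087 = 0.144.
Current steady state (s = 0.57): k* = (0.57/0.144)^(1/0.73) ≈ 6.5843, y* = 6.5843^0.27 ≈ 1.6634, c* = (1−0.57)·1.6634 ≈ 0.7153.
Maximizing c = f(k) − (n+g+δ)·k gives f'(k) = n+g+δ, i.e. 0.27·k^(0.27−1) = 0.144, so k_gold = (0.27/0.144)^(1/0.73) ≈ 2.3658.
y_gold = 2.3658^0.27 ≈ 1.2617, c_gold = y_gold − 0.144·k_gold ≈ 0.9211.
Gain: Δc = 0.9211 − 0.7153 ≈ 0.2058.

Δc ≈ 0.21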